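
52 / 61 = 0.85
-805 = -805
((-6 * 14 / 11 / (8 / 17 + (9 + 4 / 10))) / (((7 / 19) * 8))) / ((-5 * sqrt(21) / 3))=969 * sqrt(21) / 129206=0.03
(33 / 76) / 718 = 33 / 54568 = 0.00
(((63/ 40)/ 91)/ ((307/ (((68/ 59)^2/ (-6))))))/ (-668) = 867/ 46401521140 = 0.00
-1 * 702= -702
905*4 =3620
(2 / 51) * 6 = 4 / 17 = 0.24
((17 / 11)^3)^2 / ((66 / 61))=1472391709 / 116923026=12.59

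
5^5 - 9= 3116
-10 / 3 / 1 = -10 / 3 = -3.33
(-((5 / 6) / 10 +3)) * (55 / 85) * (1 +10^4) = -4070407 / 204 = -19952.98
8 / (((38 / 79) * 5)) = 316 / 95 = 3.33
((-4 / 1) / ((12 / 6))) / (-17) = 2 / 17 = 0.12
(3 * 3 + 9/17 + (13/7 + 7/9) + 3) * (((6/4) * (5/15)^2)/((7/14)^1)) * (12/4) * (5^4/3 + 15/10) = 20447419/6426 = 3181.98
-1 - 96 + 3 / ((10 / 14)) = -92.80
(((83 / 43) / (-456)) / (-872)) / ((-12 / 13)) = -1079 / 205178112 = -0.00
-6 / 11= -0.55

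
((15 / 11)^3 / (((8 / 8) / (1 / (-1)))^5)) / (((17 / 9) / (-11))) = 14.77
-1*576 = -576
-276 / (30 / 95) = -874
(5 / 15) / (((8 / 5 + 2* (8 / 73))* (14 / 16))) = 365 / 1743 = 0.21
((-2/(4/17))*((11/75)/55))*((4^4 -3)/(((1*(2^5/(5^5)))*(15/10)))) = -107525/288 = -373.35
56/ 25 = 2.24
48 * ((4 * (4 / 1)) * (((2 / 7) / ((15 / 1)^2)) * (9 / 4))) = 384 / 175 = 2.19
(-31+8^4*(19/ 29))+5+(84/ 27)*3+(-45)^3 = -7695853/ 87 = -88458.08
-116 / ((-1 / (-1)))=-116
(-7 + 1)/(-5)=6/5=1.20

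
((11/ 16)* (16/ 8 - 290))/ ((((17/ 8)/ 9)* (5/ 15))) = -42768/ 17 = -2515.76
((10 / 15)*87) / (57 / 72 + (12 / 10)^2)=25.99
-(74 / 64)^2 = -1369 / 1024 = -1.34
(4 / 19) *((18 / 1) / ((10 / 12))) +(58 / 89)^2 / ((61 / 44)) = 222795712 / 45902195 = 4.85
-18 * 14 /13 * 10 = -2520 /13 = -193.85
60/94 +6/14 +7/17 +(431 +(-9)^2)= 2871886/5593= 513.48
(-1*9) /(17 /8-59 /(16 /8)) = 24 /73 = 0.33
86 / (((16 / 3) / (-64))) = -1032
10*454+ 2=4542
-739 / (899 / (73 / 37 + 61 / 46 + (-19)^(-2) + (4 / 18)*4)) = -17125459631 / 4971288402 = -3.44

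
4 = 4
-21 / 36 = -7 / 12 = -0.58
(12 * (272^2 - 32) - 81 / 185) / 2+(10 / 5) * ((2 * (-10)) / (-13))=2134268467 / 4810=443714.86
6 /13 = 0.46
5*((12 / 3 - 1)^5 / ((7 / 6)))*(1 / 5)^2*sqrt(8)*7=824.77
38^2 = 1444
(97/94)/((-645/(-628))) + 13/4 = 515927/121260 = 4.25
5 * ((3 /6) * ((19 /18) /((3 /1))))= 95 /108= 0.88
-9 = -9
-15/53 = -0.28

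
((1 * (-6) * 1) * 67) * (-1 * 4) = 1608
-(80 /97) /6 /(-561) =40 /163251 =0.00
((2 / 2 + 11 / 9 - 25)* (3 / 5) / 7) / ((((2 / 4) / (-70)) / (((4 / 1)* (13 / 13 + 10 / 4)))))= 11480 / 3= 3826.67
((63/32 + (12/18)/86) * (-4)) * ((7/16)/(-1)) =57113/16512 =3.46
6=6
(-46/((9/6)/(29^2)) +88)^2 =5945643664/9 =660627073.78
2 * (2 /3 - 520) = -3116 /3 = -1038.67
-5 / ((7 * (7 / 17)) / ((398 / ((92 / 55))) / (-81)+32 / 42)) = 4823155 / 1278018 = 3.77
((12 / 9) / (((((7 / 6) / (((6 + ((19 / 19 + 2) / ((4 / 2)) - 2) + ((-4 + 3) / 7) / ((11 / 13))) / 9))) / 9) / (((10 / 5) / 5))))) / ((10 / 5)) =3284 / 2695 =1.22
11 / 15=0.73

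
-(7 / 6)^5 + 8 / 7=-55441 / 54432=-1.02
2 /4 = 1 /2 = 0.50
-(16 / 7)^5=-1048576 / 16807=-62.39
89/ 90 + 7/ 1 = 719/ 90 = 7.99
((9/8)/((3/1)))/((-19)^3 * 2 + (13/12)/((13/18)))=-3/109732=-0.00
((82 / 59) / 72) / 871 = 41 / 1850004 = 0.00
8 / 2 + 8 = 12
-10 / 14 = -5 / 7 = -0.71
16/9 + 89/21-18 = -755/63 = -11.98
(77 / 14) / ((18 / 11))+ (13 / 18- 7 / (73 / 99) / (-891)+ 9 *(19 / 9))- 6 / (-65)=3960683 / 170820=23.19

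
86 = 86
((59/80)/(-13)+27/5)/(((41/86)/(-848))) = -25328806/2665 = -9504.24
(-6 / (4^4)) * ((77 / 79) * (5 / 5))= -231 / 10112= -0.02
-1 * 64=-64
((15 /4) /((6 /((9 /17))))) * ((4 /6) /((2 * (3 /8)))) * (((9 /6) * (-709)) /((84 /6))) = -10635 /476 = -22.34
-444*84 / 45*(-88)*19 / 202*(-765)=-530050752 / 101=-5248027.25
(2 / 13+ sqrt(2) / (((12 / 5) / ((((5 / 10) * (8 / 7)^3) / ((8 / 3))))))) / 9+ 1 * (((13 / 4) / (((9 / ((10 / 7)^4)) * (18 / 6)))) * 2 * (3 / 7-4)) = -21024158 / 5899257+ 40 * sqrt(2) / 3087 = -3.55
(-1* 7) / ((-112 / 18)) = 9 / 8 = 1.12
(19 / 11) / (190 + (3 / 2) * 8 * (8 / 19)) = 361 / 40766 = 0.01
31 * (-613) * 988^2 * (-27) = 500840939664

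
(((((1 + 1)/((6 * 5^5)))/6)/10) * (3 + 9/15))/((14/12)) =3/546875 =0.00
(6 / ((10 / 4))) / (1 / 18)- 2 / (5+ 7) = 1291 / 30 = 43.03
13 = 13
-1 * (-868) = 868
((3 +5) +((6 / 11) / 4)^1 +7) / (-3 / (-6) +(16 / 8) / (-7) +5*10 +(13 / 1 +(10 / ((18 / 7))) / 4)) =41958 / 177925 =0.24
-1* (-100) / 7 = 100 / 7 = 14.29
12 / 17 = 0.71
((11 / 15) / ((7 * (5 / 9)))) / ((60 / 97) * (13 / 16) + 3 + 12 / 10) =0.04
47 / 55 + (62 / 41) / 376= 363981 / 423940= 0.86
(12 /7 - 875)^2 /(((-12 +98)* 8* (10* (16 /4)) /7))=37368769 /192640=193.98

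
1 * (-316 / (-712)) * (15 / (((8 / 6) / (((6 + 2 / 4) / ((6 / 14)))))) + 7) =78.83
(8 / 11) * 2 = 16 / 11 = 1.45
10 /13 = 0.77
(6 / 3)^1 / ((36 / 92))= 46 / 9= 5.11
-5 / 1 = -5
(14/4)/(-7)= -1/2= -0.50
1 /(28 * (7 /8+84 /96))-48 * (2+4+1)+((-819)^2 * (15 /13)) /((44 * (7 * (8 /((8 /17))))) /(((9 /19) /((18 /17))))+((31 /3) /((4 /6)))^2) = -634857571 /2341073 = -271.18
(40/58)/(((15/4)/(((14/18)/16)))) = 7/783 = 0.01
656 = 656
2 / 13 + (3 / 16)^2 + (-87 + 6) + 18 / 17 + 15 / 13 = -4446779 / 56576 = -78.60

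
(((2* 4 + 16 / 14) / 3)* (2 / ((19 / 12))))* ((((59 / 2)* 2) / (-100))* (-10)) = 15104 / 665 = 22.71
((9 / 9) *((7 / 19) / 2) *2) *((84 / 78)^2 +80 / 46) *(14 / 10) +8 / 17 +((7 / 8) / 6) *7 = 899935217 / 301320240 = 2.99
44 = 44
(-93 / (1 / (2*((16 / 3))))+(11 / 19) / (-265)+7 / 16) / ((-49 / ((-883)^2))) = 15777797.50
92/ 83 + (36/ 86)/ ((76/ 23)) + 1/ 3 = 638149/ 406866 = 1.57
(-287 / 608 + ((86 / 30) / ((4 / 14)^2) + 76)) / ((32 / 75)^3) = 28380346875 / 19922944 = 1424.51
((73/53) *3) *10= 2190/53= 41.32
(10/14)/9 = 5/63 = 0.08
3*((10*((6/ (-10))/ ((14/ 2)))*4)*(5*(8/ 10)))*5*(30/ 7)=-43200/ 49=-881.63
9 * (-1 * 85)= -765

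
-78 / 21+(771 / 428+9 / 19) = -81925 / 56924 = -1.44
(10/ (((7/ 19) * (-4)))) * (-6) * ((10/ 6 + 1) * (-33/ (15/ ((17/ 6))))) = -14212/ 21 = -676.76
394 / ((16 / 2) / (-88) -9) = -2167 / 50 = -43.34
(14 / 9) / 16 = 7 / 72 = 0.10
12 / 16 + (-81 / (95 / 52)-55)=-37463 / 380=-98.59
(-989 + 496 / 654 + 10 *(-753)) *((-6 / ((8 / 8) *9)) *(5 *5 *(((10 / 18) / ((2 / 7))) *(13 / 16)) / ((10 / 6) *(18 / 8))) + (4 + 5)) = -1785483065 / 105948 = -16852.45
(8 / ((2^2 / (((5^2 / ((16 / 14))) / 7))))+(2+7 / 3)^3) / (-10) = -9463 / 1080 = -8.76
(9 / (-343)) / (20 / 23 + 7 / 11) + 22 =957583 / 43561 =21.98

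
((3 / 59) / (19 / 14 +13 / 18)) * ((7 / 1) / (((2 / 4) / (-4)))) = -10584 / 7729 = -1.37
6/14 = 3/7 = 0.43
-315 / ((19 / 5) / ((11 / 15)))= -1155 / 19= -60.79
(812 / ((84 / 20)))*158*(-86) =-7881040 / 3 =-2627013.33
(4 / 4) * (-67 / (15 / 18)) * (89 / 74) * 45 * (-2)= 322002 / 37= 8702.76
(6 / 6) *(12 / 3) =4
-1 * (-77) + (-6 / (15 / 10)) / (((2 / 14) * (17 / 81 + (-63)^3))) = 779772049 / 10126895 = 77.00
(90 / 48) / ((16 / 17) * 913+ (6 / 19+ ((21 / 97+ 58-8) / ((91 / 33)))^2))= 0.00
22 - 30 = -8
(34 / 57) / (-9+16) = 34 / 399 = 0.09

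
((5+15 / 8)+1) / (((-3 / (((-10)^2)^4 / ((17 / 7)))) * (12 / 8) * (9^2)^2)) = -1225000000 / 111537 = -10982.90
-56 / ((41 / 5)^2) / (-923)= 1400 / 1551563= 0.00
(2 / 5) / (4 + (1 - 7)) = -1 / 5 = -0.20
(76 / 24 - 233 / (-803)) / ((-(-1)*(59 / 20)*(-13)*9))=-166550 / 16629327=-0.01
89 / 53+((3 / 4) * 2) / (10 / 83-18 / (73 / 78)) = 19649375 / 12275012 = 1.60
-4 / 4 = -1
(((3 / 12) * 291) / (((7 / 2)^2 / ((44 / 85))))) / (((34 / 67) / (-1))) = -428934 / 70805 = -6.06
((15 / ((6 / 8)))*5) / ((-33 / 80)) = -8000 / 33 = -242.42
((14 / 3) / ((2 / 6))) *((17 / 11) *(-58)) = -13804 / 11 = -1254.91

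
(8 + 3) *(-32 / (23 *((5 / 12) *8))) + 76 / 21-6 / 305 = -146126 / 147315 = -0.99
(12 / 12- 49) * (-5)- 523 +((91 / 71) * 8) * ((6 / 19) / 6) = -381039 / 1349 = -282.46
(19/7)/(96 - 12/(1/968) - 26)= -19/80822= -0.00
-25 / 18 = -1.39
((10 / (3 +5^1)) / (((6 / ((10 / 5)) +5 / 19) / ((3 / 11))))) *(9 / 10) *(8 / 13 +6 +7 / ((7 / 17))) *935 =13386735 / 6448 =2076.11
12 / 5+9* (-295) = -13263 / 5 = -2652.60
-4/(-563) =4/563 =0.01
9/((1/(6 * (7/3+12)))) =774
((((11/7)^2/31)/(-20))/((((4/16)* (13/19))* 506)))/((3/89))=-18601/13625430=-0.00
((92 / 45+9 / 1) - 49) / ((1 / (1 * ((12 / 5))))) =-6832 / 75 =-91.09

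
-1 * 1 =-1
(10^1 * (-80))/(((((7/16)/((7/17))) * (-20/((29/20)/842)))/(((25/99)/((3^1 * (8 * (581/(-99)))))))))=-1450/12474651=-0.00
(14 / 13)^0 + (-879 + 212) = -666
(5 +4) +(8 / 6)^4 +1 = 1066 / 81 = 13.16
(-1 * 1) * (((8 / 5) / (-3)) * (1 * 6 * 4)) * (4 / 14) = 3.66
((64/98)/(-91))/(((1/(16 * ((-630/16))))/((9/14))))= 12960/4459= 2.91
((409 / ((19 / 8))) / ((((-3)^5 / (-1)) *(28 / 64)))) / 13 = 52352 / 420147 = 0.12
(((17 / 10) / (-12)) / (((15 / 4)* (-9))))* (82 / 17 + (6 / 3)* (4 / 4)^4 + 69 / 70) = 9293 / 283500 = 0.03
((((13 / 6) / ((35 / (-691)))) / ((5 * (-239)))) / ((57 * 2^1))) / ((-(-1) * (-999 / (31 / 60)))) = -278473 / 1714781502000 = -0.00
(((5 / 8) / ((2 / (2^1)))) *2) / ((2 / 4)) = 5 / 2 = 2.50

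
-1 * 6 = -6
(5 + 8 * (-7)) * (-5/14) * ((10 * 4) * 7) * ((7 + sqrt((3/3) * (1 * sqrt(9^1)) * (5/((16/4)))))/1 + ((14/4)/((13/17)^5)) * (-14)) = -341567104200/371293 + 2550 * sqrt(15) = -910063.41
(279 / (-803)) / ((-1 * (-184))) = -279 / 147752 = -0.00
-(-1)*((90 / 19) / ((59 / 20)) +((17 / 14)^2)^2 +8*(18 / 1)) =147.78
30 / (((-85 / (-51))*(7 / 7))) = 18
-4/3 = -1.33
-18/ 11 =-1.64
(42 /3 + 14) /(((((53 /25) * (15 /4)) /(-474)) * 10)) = -8848 /53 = -166.94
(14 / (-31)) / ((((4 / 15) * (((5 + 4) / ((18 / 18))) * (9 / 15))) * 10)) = -35 / 1116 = -0.03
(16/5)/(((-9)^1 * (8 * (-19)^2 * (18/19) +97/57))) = -304/2340735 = -0.00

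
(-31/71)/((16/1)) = -31/1136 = -0.03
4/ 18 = 2/ 9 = 0.22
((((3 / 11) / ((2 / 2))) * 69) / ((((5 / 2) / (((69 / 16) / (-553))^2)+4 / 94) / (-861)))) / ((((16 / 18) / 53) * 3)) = -6341130056331 / 809489493296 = -7.83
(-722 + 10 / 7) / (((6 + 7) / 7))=-388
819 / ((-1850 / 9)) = -7371 / 1850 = -3.98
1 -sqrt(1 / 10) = 1 -sqrt(10) / 10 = 0.68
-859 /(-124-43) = 859 /167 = 5.14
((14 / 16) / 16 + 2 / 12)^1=0.22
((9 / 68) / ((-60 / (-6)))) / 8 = 9 / 5440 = 0.00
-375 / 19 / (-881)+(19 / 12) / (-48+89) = 502541 / 8235588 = 0.06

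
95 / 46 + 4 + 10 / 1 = 739 / 46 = 16.07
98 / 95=1.03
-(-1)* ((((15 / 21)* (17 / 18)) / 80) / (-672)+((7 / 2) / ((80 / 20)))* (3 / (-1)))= -3556241 / 1354752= -2.63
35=35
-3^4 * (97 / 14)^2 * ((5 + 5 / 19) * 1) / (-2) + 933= 20790471 / 1862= 11165.67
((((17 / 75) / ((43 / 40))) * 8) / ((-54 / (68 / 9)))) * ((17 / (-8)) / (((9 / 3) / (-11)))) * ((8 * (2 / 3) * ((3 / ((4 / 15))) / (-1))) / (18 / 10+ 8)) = 17293760 / 1536003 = 11.26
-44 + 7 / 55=-2413 / 55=-43.87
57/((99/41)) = 23.61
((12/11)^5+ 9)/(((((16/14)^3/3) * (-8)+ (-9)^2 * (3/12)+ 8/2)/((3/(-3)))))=-6990165756/13436323879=-0.52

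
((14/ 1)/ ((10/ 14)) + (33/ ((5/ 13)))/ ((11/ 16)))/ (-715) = -722/ 3575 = -0.20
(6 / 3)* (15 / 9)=10 / 3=3.33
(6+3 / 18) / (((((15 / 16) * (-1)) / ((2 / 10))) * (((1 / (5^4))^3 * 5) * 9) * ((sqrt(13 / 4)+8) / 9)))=-18500000000 / 2187+1156250000 * sqrt(13) / 2187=-6552849.26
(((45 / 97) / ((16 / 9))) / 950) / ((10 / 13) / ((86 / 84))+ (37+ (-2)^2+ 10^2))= 15093 / 7788665440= 0.00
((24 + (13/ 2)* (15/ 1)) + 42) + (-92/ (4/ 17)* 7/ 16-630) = -10201/ 16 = -637.56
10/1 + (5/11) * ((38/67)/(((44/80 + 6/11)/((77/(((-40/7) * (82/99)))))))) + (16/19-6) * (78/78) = 25496363/25157026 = 1.01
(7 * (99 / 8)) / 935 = 63 / 680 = 0.09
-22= -22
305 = 305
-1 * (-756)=756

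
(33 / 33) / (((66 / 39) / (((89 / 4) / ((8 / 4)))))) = 1157 / 176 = 6.57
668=668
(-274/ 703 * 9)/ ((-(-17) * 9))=-274/ 11951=-0.02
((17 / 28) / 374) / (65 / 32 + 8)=4 / 24717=0.00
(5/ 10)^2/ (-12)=-1/ 48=-0.02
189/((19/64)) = 12096/19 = 636.63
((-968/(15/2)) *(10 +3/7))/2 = -70664/105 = -672.99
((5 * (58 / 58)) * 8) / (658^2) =0.00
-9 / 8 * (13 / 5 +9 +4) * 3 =-1053 / 20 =-52.65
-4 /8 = -1 /2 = -0.50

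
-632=-632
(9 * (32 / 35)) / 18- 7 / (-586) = 9621 / 20510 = 0.47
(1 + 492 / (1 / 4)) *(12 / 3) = 7876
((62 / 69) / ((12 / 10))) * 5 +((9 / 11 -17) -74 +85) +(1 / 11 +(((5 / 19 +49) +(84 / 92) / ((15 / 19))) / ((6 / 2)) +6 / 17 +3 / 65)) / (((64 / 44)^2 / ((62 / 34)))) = 2802454003369 / 208050036480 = 13.47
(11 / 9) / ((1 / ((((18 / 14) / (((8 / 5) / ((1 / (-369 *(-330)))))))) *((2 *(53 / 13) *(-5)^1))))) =-265 / 805896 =-0.00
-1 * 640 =-640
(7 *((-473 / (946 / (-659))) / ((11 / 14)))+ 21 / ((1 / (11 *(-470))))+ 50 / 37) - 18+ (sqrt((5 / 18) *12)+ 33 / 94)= -4041986475 / 38258+ sqrt(30) / 3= -105648.93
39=39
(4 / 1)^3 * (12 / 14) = 384 / 7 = 54.86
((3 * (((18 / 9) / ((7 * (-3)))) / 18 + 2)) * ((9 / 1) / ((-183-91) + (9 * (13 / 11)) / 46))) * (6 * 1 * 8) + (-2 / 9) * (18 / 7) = -9710684 / 969689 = -10.01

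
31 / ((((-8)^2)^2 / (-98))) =-1519 / 2048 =-0.74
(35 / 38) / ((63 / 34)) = 85 / 171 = 0.50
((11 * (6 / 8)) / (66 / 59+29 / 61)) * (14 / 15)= 277123 / 57370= 4.83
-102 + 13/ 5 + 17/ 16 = -98.34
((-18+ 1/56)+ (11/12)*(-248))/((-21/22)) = 453343/1764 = 257.00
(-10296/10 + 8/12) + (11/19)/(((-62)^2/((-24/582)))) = -27335512547/26566845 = -1028.93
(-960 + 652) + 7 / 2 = -609 / 2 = -304.50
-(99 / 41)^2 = -9801 / 1681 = -5.83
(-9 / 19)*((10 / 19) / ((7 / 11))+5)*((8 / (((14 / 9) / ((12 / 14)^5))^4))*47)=-3931942151283062774169600 / 484125771698691329191327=-8.12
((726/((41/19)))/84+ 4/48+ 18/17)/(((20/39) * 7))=3917797/2732240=1.43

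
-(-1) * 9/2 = 9/2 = 4.50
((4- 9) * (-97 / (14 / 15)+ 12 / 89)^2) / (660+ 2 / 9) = -752646281805 / 9225050072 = -81.59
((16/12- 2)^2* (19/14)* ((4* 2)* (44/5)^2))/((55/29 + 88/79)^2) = 1343662336/32588325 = 41.23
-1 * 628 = -628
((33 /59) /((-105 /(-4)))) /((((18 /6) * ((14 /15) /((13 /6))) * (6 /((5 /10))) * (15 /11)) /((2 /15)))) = 1573 /11708550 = 0.00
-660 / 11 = -60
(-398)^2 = 158404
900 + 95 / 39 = 35195 / 39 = 902.44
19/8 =2.38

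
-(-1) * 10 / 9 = 10 / 9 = 1.11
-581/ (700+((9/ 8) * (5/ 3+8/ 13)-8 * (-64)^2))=60424/ 3334805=0.02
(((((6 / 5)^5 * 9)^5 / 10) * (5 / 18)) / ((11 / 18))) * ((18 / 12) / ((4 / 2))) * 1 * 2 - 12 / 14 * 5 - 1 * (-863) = 384930.39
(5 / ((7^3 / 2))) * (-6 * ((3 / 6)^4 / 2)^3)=-0.00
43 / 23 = 1.87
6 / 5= 1.20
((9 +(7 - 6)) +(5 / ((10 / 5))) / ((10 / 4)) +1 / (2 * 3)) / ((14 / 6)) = 67 / 14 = 4.79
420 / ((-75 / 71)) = -1988 / 5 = -397.60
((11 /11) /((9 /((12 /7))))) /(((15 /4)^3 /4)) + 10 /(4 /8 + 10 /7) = 368524 /70875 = 5.20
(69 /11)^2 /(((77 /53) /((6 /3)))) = 504666 /9317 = 54.17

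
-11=-11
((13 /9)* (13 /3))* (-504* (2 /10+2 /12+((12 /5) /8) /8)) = -114751 /90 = -1275.01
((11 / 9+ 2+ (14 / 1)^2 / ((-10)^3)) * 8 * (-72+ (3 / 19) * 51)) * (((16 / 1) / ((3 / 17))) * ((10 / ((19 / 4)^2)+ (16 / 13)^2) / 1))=-7964576851968 / 28979275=-274836.99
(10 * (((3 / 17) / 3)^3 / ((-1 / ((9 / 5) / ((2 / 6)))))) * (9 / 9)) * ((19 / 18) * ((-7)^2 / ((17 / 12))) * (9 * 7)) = -2111508 / 83521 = -25.28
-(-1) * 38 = 38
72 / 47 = 1.53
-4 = -4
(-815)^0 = 1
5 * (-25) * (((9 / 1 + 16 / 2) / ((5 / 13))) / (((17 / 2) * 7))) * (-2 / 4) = 325 / 7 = 46.43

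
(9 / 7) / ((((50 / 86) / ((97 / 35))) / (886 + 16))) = 33860178 / 6125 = 5528.19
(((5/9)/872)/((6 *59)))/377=5/1047378384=0.00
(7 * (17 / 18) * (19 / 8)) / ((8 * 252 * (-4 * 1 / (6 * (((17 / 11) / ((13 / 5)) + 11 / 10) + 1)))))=-1244519 / 39536640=-0.03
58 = 58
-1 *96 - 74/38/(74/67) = -3715/38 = -97.76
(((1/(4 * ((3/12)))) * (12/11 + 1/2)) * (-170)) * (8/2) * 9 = -107100/11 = -9736.36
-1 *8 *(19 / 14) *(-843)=64068 / 7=9152.57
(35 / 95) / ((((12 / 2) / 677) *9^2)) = 4739 / 9234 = 0.51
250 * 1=250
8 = 8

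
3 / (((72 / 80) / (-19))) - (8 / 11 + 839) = -29801 / 33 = -903.06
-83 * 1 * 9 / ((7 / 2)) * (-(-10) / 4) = -3735 / 7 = -533.57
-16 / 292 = -4 / 73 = -0.05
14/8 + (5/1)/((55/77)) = 35/4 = 8.75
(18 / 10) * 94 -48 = 606 / 5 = 121.20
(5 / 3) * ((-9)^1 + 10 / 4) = -65 / 6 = -10.83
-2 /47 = -0.04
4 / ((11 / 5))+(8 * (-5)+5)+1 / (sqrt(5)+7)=-1453 / 44 - sqrt(5) / 44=-33.07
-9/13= -0.69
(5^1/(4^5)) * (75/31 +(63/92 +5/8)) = 106355/5840896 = 0.02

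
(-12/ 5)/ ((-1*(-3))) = -4/ 5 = -0.80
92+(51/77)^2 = 548069/5929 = 92.44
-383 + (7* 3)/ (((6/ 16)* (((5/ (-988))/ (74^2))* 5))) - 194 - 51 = -302991828/ 25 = -12119673.12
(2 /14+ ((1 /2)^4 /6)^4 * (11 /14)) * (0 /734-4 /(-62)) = 169869323 /18430820352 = 0.01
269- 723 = -454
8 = 8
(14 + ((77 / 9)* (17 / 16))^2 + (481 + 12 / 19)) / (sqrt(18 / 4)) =227827051* sqrt(2) / 1181952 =272.60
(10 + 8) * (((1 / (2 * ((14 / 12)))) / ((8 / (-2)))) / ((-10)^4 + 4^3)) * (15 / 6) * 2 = -135 / 140896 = -0.00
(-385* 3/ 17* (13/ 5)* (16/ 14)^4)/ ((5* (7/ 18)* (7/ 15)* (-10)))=47443968/ 1428595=33.21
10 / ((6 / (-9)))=-15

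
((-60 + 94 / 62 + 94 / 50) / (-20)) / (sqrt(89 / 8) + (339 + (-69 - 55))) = 3772648 / 286526025 - 21934 *sqrt(178) / 1432630125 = 0.01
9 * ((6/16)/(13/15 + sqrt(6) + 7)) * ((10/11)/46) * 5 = 597375/12724888 -151875 * sqrt(6)/25449776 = 0.03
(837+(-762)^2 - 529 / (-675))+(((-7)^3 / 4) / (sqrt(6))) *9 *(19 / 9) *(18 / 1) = 392500204 / 675 - 19551 *sqrt(6) / 4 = 569509.29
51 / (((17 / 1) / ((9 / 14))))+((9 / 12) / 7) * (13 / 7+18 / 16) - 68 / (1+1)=-49787 / 1568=-31.75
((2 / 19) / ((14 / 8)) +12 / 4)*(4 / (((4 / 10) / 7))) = 4070 / 19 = 214.21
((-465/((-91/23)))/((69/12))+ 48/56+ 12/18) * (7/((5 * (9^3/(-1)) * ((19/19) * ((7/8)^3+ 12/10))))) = -3069952/136099197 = -0.02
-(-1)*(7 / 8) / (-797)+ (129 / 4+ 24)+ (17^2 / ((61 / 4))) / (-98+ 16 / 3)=3029878013 / 54062104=56.04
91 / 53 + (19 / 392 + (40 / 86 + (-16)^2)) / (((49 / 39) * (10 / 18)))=80811325699 / 218875160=369.21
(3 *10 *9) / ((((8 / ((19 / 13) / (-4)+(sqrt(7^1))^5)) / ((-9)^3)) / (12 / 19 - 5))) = -8168445 / 208+400253805 *sqrt(7) / 76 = 13894571.12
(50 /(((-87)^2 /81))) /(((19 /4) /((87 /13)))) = 0.75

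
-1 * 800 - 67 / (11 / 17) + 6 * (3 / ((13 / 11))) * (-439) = -1085349 / 143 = -7589.85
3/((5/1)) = 3/5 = 0.60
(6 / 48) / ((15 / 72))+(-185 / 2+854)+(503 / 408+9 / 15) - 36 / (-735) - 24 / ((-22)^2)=9239882623 / 12095160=763.93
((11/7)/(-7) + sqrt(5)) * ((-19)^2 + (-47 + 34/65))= -224884/3185 + 20444 * sqrt(5)/65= 632.69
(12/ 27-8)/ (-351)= 68/ 3159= 0.02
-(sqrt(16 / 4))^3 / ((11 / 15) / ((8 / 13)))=-960 / 143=-6.71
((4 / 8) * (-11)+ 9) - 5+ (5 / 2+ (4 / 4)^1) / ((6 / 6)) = 2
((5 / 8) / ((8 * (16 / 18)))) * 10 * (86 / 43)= 225 / 128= 1.76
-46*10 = -460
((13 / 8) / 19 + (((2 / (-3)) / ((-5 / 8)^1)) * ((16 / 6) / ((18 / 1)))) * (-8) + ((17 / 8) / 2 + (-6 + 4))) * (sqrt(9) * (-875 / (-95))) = -9119005 / 155952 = -58.47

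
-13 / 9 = -1.44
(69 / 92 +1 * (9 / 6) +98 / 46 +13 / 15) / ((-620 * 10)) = -7241 / 8556000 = -0.00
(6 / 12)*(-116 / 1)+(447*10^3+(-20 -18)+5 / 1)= 446909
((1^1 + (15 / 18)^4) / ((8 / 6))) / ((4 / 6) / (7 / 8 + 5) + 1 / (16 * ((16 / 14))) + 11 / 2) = 180574 / 920691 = 0.20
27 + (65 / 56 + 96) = 6953 / 56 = 124.16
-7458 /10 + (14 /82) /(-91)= -1987562 /2665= -745.80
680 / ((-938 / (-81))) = 58.72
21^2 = 441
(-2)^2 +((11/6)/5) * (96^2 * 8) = 135188/5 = 27037.60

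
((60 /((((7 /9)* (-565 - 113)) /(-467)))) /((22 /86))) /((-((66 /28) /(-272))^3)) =1584083663912960 /4963299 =319159426.81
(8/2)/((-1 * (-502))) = 2/251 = 0.01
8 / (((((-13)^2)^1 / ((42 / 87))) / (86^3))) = 71238272 / 4901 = 14535.46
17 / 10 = 1.70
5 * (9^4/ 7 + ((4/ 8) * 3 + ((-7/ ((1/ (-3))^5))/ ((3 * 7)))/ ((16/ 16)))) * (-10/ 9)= -118975/ 21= -5665.48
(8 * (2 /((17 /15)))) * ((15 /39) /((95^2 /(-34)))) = -96 /4693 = -0.02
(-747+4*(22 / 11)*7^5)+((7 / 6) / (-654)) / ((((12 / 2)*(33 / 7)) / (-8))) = 12985684420 / 97119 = 133709.00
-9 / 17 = -0.53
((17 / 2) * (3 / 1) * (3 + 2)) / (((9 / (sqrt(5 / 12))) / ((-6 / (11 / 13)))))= -1105 * sqrt(15) / 66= -64.84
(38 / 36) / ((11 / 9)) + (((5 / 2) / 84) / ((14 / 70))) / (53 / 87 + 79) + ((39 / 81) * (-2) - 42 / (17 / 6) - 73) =-172174344635 / 1958284944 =-87.92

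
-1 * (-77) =77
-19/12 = -1.58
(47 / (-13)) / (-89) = 47 / 1157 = 0.04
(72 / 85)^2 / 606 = 864 / 729725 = 0.00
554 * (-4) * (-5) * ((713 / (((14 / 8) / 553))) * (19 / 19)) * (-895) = -2234289312800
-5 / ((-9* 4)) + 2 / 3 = 29 / 36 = 0.81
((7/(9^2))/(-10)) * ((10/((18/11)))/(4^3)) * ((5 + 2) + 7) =-539/46656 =-0.01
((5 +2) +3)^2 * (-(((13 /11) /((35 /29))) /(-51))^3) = 214330532 /302797794915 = 0.00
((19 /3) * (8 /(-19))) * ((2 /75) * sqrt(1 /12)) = -8 * sqrt(3) /675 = -0.02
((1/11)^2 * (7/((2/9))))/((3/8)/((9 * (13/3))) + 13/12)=9828/41261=0.24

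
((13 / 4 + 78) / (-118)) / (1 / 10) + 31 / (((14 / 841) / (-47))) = -144601141 / 1652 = -87530.96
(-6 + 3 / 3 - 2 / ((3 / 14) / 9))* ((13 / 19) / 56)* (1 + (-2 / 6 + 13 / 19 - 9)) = 126113 / 15162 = 8.32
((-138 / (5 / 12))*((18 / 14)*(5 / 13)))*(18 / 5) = -268272 / 455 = -589.61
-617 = -617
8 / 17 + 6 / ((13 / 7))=818 / 221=3.70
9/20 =0.45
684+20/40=1369/2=684.50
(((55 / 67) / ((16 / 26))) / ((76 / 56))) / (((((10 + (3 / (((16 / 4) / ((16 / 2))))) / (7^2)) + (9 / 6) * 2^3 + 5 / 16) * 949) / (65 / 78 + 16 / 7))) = 64190 / 445780413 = 0.00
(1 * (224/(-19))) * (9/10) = -1008/95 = -10.61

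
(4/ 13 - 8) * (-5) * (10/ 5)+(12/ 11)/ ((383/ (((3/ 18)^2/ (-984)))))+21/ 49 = 87542466173/ 1131746616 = 77.35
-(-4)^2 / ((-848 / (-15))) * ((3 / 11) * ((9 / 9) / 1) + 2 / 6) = -100 / 583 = -0.17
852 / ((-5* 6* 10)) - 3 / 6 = -167 / 50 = -3.34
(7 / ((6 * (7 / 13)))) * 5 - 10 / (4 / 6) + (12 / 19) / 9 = -467 / 114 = -4.10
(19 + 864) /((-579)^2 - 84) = 883 /335157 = 0.00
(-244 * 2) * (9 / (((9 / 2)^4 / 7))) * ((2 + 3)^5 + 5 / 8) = -56944720 / 243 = -234340.41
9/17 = 0.53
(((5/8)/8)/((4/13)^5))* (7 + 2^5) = 72402135/65536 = 1104.77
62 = 62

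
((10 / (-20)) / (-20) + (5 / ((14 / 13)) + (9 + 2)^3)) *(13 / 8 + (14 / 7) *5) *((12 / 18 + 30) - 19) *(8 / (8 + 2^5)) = 11593597 / 320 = 36229.99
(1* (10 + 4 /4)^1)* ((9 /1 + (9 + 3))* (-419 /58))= -96789 /58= -1668.78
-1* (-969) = 969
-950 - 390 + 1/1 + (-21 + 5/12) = -16315/12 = -1359.58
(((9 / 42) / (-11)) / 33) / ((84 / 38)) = -19 / 71148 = -0.00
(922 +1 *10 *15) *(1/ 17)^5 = 1072/ 1419857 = 0.00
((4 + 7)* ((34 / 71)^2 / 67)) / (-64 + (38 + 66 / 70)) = -445060 / 296204119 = -0.00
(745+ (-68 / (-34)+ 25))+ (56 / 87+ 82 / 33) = 247266 / 319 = 775.13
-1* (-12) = 12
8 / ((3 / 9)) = 24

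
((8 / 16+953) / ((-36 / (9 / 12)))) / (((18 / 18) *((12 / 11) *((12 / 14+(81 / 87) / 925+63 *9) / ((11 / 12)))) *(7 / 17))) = -105226400675 / 1474047092736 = -0.07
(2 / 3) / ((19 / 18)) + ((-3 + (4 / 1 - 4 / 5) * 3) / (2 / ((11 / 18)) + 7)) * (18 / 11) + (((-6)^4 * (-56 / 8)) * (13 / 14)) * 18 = -1627751454 / 10735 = -151630.32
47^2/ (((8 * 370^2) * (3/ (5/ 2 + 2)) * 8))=6627/ 17523200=0.00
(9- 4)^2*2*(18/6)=150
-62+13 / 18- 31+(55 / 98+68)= -10459 / 441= -23.72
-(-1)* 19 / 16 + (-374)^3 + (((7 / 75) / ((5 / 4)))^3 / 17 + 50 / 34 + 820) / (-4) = -750376472959072183 / 14343750000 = -52313828.18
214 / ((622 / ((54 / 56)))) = 2889 / 8708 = 0.33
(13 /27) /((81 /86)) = 1118 /2187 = 0.51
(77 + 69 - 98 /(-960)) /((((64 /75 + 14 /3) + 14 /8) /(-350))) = -61362875 /8724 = -7033.80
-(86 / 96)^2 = -1849 / 2304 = -0.80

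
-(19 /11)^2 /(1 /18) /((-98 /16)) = 51984 /5929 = 8.77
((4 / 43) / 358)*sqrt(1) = 2 / 7697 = 0.00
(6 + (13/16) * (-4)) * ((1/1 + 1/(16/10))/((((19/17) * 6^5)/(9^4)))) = 65637/19456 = 3.37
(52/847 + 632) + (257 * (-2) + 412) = 448962/847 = 530.06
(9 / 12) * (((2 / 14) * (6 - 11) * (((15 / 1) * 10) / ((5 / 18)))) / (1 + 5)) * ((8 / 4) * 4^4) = -172800 / 7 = -24685.71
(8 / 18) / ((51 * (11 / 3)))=4 / 1683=0.00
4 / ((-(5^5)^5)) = -4 / 298023223876953125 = -0.00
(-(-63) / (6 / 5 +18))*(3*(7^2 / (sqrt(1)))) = 15435 / 32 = 482.34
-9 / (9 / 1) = -1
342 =342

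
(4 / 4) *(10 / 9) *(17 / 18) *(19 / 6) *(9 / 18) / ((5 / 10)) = 1615 / 486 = 3.32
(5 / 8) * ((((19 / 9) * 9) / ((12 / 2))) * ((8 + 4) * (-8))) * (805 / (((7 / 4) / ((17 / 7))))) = -1485800 / 7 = -212257.14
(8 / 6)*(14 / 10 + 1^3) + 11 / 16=311 / 80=3.89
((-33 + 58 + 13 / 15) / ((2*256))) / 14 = 97 / 26880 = 0.00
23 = 23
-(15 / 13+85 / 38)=-1675 / 494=-3.39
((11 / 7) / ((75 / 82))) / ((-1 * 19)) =-902 / 9975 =-0.09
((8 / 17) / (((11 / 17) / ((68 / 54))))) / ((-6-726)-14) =-136 / 110781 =-0.00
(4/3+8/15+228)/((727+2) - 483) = 1724/1845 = 0.93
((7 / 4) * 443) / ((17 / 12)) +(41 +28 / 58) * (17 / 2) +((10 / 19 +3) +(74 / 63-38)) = 1022726503 / 1180242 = 866.54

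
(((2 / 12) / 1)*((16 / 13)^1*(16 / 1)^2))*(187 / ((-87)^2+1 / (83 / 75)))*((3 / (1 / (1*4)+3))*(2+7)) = 190722048 / 17697173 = 10.78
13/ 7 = 1.86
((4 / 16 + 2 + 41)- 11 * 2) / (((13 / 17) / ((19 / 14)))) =27455 / 728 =37.71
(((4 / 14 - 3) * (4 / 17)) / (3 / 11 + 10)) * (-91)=10868 / 1921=5.66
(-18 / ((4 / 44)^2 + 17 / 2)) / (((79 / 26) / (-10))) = 1132560 / 162661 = 6.96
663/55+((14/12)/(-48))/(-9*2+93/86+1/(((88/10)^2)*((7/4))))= 23524193321/1951246440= 12.06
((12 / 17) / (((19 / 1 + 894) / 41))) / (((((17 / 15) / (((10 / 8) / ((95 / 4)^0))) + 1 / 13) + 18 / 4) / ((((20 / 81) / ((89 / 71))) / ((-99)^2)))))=151372000 / 1302933261647853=0.00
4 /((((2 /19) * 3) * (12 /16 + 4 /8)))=152 /15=10.13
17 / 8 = 2.12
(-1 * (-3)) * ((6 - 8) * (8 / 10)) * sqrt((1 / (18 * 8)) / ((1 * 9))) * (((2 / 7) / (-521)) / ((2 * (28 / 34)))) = 17 / 382935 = 0.00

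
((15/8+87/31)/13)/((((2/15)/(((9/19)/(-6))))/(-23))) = 1201635/245024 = 4.90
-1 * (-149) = 149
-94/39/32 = -47/624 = -0.08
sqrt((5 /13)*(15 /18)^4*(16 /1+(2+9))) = 25*sqrt(195) /156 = 2.24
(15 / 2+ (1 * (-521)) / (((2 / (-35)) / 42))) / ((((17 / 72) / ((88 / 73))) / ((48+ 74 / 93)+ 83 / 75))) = 18767290154976 / 192355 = 97565907.59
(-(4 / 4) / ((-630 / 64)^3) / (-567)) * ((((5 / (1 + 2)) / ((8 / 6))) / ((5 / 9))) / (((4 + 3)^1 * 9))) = -0.00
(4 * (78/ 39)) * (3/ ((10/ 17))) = 204/ 5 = 40.80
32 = 32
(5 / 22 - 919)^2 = 408565369 / 484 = 844143.32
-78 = -78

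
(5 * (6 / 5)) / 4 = 3 / 2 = 1.50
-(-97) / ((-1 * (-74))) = 97 / 74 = 1.31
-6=-6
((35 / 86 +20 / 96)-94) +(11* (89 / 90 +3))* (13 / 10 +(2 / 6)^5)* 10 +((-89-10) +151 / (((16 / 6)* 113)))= 40416613049 / 106266330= 380.33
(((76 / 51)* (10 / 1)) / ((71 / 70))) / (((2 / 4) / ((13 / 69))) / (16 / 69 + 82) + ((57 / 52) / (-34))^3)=455.72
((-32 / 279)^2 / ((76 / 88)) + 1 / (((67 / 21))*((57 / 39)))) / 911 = 22759969 / 90272441223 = 0.00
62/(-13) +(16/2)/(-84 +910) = -25554/5369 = -4.76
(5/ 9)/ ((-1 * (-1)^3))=5/ 9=0.56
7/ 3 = 2.33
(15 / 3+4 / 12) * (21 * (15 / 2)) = 840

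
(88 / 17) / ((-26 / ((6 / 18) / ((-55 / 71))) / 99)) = 9372 / 1105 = 8.48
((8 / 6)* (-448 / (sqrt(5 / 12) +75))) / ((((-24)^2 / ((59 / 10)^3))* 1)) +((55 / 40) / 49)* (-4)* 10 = -196573369 / 49608825 +1437653* sqrt(15) / 227795625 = -3.94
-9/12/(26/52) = -3/2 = -1.50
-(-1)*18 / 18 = 1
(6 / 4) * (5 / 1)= 15 / 2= 7.50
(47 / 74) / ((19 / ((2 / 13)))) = 47 / 9139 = 0.01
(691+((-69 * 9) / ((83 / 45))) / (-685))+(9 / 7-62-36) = 47342483 / 79597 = 594.78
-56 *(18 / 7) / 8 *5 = -90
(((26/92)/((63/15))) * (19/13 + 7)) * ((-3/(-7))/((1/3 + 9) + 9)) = 15/1127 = 0.01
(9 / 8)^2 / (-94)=-81 / 6016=-0.01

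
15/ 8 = 1.88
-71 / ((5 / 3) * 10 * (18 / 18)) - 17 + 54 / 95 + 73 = 49693 / 950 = 52.31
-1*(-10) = 10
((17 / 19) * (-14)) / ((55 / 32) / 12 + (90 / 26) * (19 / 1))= -9984 / 52535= -0.19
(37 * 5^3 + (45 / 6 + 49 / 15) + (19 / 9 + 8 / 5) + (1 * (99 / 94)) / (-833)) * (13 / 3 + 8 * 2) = 498602197964 / 5285385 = 94336.02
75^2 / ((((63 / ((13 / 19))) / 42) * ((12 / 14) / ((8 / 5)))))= 91000 / 19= 4789.47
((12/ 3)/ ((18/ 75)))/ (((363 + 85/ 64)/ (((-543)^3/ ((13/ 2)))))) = -341553081600/ 303121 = -1126787.92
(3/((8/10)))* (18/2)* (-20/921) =-225/307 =-0.73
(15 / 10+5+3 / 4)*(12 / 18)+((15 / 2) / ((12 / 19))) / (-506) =58411 / 12144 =4.81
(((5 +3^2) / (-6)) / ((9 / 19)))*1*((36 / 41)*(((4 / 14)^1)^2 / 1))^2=-14592 / 576583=-0.03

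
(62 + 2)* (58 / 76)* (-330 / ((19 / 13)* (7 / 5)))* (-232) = 4618099200 / 2527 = 1827502.65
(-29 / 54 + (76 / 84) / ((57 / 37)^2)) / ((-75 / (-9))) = -373 / 19950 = -0.02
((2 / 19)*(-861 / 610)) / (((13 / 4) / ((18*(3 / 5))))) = -185976 / 376675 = -0.49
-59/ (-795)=59/ 795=0.07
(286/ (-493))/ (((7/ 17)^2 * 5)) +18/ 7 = 13408/ 7105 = 1.89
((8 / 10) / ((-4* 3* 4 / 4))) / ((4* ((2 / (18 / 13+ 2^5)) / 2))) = -217 / 390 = -0.56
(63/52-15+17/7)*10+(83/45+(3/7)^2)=-6396353/57330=-111.57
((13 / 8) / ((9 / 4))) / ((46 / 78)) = 169 / 138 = 1.22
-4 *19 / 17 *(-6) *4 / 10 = 912 / 85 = 10.73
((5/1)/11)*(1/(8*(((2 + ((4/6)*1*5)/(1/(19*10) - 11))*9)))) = 10445/2807376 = 0.00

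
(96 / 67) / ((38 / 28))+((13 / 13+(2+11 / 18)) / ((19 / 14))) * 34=1048586 / 11457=91.52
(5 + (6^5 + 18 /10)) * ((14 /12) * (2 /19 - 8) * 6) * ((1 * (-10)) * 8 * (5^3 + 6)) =85641931200 /19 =4507470063.16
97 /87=1.11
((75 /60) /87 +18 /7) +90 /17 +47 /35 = 1909667 /207060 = 9.22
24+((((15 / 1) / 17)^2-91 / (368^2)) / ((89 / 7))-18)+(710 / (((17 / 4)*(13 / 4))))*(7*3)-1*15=48475343153543 / 45282129152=1070.52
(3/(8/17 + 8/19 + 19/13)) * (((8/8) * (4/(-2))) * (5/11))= -125970/108691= -1.16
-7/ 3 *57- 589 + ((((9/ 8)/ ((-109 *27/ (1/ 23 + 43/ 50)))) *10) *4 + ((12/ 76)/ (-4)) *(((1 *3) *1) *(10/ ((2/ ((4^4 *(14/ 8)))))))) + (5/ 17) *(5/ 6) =-11988898766/ 12146415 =-987.03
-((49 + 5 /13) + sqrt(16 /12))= -642 /13 - 2* sqrt(3) /3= -50.54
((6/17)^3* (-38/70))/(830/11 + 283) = -45144/678018565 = -0.00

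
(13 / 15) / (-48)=-13 / 720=-0.02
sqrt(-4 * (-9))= 6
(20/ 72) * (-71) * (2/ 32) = -355/ 288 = -1.23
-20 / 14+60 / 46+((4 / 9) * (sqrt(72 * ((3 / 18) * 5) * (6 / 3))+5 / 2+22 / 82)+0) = 65714 / 59409+8 * sqrt(30) / 9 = 5.97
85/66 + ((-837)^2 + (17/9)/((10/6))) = 231188569/330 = 700571.42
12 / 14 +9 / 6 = 33 / 14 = 2.36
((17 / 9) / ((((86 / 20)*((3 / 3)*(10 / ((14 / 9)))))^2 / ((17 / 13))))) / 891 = 56644 / 15612968943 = 0.00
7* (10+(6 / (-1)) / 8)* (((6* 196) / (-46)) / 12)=-12691 / 92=-137.95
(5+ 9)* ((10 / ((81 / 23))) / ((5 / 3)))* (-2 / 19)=-1288 / 513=-2.51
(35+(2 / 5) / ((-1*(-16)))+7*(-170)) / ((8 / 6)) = -138597 / 160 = -866.23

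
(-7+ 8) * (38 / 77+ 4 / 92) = 951 / 1771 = 0.54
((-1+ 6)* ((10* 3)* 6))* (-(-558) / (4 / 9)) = 1129950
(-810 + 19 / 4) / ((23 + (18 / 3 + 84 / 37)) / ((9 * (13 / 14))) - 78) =10.84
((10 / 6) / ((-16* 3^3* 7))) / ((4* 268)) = -5 / 9725184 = -0.00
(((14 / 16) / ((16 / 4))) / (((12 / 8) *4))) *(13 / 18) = 91 / 3456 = 0.03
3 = 3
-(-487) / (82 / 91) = 540.45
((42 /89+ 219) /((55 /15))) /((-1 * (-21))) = 19533 /6853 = 2.85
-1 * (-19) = 19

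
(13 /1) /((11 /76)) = 988 /11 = 89.82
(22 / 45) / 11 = 2 / 45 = 0.04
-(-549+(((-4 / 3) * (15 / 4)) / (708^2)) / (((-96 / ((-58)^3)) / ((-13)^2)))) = 3322935937 / 6015168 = 552.43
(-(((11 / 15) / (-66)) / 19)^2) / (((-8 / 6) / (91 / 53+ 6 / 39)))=0.00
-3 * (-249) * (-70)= -52290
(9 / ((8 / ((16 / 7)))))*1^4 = 2.57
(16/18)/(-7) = -8/63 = -0.13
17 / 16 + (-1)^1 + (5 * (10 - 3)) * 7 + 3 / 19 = 74547 / 304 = 245.22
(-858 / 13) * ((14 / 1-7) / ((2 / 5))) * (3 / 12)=-1155 / 4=-288.75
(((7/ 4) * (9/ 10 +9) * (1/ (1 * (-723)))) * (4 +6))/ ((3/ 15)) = -1155/ 964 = -1.20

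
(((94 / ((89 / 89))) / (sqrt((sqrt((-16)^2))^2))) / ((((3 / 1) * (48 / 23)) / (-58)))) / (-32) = 31349 / 18432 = 1.70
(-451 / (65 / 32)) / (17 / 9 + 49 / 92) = -11949696 / 130325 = -91.69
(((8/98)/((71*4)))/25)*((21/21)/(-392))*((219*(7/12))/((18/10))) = -73/35068320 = -0.00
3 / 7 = 0.43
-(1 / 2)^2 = -1 / 4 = -0.25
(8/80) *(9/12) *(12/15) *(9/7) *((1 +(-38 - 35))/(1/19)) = -18468/175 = -105.53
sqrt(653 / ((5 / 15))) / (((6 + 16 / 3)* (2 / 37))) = 111* sqrt(1959) / 68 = 72.25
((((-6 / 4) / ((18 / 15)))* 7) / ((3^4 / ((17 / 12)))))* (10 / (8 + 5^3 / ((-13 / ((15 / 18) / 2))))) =-5525 / 14418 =-0.38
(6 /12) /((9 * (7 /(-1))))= -1 /126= -0.01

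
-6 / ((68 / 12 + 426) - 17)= -9 / 622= -0.01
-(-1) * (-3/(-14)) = 3/14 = 0.21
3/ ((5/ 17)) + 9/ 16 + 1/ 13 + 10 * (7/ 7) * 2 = 32073/ 1040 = 30.84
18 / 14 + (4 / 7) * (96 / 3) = 19.57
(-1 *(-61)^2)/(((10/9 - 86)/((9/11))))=35.86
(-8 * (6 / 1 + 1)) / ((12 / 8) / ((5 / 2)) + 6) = -280 / 33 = -8.48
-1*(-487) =487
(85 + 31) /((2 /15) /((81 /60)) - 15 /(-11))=103356 /1303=79.32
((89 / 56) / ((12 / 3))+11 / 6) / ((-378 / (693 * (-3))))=16489 / 1344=12.27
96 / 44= 24 / 11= 2.18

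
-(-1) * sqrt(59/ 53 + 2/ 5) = sqrt(106265)/ 265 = 1.23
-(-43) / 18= 43 / 18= 2.39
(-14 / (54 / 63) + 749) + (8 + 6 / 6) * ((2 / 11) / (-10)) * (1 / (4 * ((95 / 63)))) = 45936499 / 62700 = 732.64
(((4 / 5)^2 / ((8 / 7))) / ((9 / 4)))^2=3136 / 50625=0.06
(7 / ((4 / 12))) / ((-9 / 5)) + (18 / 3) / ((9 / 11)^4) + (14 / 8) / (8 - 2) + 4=105223 / 17496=6.01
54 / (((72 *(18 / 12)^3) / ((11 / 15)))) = 0.16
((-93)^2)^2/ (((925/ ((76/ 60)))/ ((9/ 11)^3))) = 345375613017/ 6155875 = 56105.04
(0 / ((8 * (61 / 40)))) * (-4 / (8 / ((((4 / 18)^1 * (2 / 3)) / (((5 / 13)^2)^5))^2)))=0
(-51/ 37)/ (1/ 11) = -561/ 37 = -15.16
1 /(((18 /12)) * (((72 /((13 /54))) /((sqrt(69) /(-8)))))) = -13 * sqrt(69) /46656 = -0.00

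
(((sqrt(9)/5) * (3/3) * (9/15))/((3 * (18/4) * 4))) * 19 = 19/150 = 0.13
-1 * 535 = -535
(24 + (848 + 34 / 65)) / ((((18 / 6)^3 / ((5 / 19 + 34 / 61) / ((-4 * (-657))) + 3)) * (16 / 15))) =86380214333 / 950305824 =90.90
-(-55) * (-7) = -385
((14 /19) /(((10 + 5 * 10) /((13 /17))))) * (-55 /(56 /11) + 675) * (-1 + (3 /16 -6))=-10541063 /248064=-42.49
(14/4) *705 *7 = 34545/2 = 17272.50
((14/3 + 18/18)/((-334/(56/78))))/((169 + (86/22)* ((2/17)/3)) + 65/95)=-60401/842176491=-0.00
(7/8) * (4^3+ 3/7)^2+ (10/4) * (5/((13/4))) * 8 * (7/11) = 29243143/8008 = 3651.74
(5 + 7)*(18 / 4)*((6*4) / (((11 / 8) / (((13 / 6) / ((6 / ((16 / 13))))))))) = 4608 / 11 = 418.91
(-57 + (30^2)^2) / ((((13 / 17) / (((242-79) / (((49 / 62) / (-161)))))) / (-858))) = 211229437820148 / 7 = 30175633974306.86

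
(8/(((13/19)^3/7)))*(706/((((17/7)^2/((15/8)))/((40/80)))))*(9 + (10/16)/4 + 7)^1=6440379077055/20317856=316981.23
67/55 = 1.22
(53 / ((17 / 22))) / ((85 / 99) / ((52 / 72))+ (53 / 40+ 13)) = 6669520 / 1508563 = 4.42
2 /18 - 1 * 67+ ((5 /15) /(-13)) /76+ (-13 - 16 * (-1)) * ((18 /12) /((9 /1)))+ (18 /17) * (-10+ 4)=-10995997 /151164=-72.74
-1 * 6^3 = -216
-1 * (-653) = 653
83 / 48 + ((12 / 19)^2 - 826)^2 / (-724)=-939.73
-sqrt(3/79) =-sqrt(237)/79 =-0.19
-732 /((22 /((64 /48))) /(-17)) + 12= 8428 /11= 766.18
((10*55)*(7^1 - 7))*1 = 0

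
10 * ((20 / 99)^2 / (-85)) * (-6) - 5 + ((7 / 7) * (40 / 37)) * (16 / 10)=-6661019 / 2054943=-3.24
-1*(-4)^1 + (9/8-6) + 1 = 1/8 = 0.12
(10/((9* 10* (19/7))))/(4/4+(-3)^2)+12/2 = 10267/1710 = 6.00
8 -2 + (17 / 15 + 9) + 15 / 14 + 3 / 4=7541 / 420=17.95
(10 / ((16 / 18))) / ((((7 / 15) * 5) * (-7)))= -135 / 196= -0.69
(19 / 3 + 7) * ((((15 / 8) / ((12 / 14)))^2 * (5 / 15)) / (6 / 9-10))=-875 / 384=-2.28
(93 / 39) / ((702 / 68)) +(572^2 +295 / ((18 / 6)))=1493390341 / 4563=327282.56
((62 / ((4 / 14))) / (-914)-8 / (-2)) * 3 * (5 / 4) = 51585 / 3656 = 14.11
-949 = -949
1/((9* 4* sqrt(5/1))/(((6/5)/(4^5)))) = sqrt(5)/153600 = 0.00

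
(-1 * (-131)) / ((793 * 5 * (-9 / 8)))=-1048 / 35685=-0.03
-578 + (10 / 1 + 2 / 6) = -1703 / 3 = -567.67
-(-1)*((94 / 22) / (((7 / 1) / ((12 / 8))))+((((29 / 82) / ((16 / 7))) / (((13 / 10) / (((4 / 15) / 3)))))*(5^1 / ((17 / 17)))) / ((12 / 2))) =8194679 / 8864856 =0.92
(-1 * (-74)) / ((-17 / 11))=-814 / 17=-47.88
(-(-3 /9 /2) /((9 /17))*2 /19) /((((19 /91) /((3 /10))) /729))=34.71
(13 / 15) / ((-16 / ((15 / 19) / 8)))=-13 / 2432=-0.01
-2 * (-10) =20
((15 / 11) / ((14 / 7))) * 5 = 75 / 22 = 3.41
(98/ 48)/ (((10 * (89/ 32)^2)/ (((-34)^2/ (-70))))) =-258944/ 594075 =-0.44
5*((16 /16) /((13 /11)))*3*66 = 10890 /13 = 837.69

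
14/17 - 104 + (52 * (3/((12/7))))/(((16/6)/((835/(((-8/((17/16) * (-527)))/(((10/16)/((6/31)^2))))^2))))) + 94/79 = 189107928132784439041367/4866869035008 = 38856177713.54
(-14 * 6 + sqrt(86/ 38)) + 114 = 31.50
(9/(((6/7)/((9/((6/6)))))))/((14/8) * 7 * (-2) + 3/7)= -1323/337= -3.93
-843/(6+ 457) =-843/463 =-1.82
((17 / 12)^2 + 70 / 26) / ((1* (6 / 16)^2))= 35188 / 1053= 33.42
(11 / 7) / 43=11 / 301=0.04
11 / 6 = 1.83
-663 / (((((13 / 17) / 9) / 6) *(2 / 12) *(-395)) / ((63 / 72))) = 491589 / 790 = 622.26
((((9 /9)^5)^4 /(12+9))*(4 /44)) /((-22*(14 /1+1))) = -1 /76230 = -0.00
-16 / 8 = -2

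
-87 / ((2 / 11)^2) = -10527 / 4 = -2631.75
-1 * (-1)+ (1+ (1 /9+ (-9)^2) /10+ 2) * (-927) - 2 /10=-51496 /5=-10299.20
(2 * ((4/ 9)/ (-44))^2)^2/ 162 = 2/ 7780827681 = 0.00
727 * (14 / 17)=10178 / 17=598.71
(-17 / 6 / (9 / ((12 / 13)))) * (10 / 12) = -85 / 351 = -0.24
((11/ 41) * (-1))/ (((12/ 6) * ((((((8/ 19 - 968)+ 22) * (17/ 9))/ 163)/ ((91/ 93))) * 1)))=715407/ 59721748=0.01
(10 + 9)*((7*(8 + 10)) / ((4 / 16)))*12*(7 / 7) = 114912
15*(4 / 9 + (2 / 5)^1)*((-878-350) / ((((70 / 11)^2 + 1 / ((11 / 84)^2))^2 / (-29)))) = 2476627637 / 53604726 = 46.20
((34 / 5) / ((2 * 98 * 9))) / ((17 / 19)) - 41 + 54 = 13.00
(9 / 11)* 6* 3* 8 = 1296 / 11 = 117.82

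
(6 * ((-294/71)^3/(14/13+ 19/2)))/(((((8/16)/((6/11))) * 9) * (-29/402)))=2124865177344/31397742475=67.68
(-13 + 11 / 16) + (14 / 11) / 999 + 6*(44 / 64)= -1439335 / 175824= -8.19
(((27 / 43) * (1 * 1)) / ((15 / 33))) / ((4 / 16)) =1188 / 215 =5.53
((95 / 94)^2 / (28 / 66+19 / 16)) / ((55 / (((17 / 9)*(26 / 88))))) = 398905 / 62035347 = 0.01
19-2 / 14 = 18.86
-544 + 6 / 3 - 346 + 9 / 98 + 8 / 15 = -1304441 / 1470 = -887.37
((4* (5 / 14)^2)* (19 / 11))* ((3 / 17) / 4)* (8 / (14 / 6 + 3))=4275 / 73304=0.06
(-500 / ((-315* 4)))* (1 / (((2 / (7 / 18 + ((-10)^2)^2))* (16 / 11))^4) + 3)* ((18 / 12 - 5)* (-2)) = 384298177905106390061389225 / 990677827584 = 387914382662936.49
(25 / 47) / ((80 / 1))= 5 / 752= 0.01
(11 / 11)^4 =1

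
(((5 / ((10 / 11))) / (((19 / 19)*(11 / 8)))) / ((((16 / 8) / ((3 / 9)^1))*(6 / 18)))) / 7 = 2 / 7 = 0.29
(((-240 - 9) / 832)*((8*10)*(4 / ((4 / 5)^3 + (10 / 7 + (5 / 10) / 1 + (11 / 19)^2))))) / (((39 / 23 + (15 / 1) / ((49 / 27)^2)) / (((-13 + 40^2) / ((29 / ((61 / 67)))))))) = -233597857252729375 / 849316980467332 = -275.04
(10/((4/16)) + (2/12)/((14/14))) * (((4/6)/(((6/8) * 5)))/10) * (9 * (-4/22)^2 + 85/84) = 0.94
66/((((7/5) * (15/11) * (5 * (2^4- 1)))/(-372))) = -30008/175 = -171.47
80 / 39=2.05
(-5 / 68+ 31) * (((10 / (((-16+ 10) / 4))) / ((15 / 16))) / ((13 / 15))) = -56080 / 221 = -253.76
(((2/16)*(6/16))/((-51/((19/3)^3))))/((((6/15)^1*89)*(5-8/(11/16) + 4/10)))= 1886225/1793522304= 0.00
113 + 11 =124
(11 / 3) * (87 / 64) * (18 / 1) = 2871 / 32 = 89.72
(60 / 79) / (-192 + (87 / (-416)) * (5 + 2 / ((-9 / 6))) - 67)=-8320 / 2845659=-0.00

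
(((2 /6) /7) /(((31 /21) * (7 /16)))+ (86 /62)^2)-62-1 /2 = -813997 /13454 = -60.50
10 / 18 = 5 / 9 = 0.56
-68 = -68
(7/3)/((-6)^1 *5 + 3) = -7/81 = -0.09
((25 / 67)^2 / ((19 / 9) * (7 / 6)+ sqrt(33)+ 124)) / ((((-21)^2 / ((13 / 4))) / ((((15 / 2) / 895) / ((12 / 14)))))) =166456875 / 2094150220674568- 658125 * sqrt(33) / 1047075110337284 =0.00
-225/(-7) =225/7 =32.14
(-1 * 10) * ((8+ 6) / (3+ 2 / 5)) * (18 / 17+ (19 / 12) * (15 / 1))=-295225 / 289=-1021.54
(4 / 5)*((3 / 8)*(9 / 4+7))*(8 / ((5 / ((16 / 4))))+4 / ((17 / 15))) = 23421 / 850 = 27.55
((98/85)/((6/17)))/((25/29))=1421/375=3.79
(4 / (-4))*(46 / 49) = -46 / 49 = -0.94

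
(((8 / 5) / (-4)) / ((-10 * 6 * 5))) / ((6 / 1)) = 1 / 4500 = 0.00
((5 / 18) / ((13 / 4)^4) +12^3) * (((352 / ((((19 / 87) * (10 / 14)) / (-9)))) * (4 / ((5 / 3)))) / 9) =-126957679321088 / 13566475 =-9358192.11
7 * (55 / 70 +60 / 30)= 39 / 2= 19.50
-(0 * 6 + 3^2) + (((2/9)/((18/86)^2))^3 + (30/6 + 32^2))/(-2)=-456200156375/774840978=-588.77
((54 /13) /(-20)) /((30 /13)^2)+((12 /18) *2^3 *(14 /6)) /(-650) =-6803 /117000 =-0.06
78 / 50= 39 / 25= 1.56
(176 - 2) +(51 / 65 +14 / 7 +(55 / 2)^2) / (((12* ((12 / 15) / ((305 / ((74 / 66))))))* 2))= 672818727 / 61568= 10928.06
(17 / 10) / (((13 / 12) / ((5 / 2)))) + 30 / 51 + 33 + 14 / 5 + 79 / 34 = 94223 / 2210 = 42.63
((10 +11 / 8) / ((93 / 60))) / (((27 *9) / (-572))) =-17.27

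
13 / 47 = 0.28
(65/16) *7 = 455/16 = 28.44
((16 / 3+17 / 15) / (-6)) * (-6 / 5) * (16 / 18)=776 / 675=1.15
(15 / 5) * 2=6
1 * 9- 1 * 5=4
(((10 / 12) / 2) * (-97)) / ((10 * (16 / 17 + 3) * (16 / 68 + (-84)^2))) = -28033 / 192889248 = -0.00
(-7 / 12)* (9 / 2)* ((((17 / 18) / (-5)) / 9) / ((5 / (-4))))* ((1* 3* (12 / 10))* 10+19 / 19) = -4403 / 2700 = -1.63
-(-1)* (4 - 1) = 3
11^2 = 121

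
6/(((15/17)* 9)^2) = 578/6075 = 0.10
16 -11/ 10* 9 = 61/ 10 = 6.10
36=36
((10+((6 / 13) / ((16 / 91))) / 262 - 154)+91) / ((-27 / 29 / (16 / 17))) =53.57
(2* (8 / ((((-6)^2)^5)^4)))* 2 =1 / 417734204338866689619963936768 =0.00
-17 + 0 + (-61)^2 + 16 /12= 11116 /3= 3705.33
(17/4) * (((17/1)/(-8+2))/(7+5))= -289/288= -1.00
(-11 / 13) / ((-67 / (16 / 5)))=176 / 4355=0.04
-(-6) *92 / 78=92 / 13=7.08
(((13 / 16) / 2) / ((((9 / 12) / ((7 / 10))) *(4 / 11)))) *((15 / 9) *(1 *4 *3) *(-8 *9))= -3003 / 2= -1501.50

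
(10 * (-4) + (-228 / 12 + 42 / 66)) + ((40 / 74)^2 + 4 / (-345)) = -301762046 / 5195355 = -58.08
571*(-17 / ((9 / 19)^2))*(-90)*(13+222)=8234933450 / 9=914992605.56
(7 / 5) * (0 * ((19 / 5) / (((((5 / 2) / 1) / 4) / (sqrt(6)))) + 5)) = 0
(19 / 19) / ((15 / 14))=14 / 15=0.93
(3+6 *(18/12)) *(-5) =-60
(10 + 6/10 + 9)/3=98/15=6.53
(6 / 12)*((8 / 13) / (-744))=-1 / 2418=-0.00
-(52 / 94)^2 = -676 / 2209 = -0.31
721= 721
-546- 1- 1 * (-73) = -474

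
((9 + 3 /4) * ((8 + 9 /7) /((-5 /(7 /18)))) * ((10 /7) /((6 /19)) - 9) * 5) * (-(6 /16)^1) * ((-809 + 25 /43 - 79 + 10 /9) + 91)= 1527955195 /32508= 47002.44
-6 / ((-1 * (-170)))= -3 / 85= -0.04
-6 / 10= -3 / 5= -0.60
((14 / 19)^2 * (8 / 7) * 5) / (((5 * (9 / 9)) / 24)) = 14.89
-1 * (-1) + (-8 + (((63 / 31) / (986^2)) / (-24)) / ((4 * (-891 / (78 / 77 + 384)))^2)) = -691882462983155 / 98840351840384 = -7.00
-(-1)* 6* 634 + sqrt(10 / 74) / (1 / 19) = 19* sqrt(185) / 37 + 3804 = 3810.98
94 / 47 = 2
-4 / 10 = -2 / 5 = -0.40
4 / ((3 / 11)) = 14.67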